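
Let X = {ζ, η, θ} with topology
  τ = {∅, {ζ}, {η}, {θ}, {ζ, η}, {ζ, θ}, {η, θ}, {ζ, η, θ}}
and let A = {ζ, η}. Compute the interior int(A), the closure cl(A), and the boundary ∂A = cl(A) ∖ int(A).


int(A) = {ζ, η}, cl(A) = {ζ, η}, ∂A = ∅.

Closed sets in (X, τ) are complements of opens:
  closed(X, τ) = {∅, {ζ}, {η}, {θ}, {ζ, η}, {ζ, θ}, {η, θ}, {ζ, η, θ}}.
int(A) = ⋃ {U ∈ τ : U ⊆ A}. Opens contained in A: ∅, {ζ}, {η}, {ζ, η}.
Taking the union of these: int(A) = {ζ, η}.
cl(A) = ⋂ {C closed : A ⊆ C}. Closed sets containing A: {ζ, η}, {ζ, η, θ}.
Intersecting these: cl(A) = {ζ, η}.
∂A = cl(A) ∖ int(A) = {ζ, η} ∖ {ζ, η} = ∅.


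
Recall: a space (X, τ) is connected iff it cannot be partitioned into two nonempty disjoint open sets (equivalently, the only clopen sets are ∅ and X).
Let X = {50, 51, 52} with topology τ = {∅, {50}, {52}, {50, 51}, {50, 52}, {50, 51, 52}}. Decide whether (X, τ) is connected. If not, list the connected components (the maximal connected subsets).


(X, τ) is disconnected; components = [{52}, {50, 51}].

Find clopen sets (U ∈ τ with X ∖ U ∈ τ):
  U = ∅, X ∖ U = {50, 51, 52} — both open, so U is clopen.
  U = {52}, X ∖ U = {50, 51} — both open, so U is clopen.
  U = {50, 51}, X ∖ U = {52} — both open, so U is clopen.
  U = {50, 51, 52}, X ∖ U = ∅ — both open, so U is clopen.
Nontrivial clopen(s) exist: e.g. {50, 51}. So (X, τ) is disconnected.
Compute connected components by grouping points that agree on all clopens:
  component: {52}
  component: {50, 51}


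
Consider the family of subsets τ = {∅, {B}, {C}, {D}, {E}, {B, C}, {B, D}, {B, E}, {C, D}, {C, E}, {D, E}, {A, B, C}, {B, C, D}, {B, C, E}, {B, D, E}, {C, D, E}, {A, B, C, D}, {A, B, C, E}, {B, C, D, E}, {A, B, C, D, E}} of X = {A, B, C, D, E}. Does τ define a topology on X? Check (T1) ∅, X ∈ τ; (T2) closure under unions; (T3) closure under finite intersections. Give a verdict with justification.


τ IS a topology on X.

Axiom (T1): ∅ ∈ τ? Yes; X ∈ τ? Yes.
Axiom (T2/T3): check pairwise unions and intersections of members of τ.
All pairwise intersections and unions checked — each lies in τ. Therefore τ satisfies (T1), (T2), (T3): it IS a topology on X.


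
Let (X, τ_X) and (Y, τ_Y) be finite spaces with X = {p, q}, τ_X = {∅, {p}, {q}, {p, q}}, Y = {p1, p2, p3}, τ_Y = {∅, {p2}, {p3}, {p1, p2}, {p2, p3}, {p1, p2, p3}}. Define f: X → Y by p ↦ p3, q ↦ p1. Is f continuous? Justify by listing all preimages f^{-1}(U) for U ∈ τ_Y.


f IS continuous.

Compute f^{-1}(U) for each U ∈ τ_Y:
  U = ∅: f^{-1}(U) = ∅ ∈ τ_X ✓.
  U = {p2}: f^{-1}(U) = ∅ ∈ τ_X ✓.
  U = {p3}: f^{-1}(U) = {p} ∈ τ_X ✓.
  U = {p1, p2}: f^{-1}(U) = {q} ∈ τ_X ✓.
  U = {p2, p3}: f^{-1}(U) = {p} ∈ τ_X ✓.
  U = {p1, p2, p3}: f^{-1}(U) = {p, q} ∈ τ_X ✓.
Every preimage lies in τ_X, so f IS continuous.


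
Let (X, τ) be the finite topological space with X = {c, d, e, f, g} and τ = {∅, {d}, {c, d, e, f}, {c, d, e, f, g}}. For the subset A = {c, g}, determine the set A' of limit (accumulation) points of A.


A' = {e, f, g}

For each x ∈ X, list the open sets U ∈ τ with x ∈ U, then check whether U ∩ (A ∖ {x}) ≠ ∅ for every such U.
  x = c: open {c, d, e, f} ∋ x has {c, d, e, f} ∩ (A ∖ {c}) = ∅, so x is NOT a limit point.
  x = d: open {d} ∋ x has {d} ∩ (A ∖ {d}) = ∅, so x is NOT a limit point.
  x = e: opens ∋ x are {c, d, e, f}, {c, d, e, f, g}; each meets A ∖ {e}, so x IS a limit point.
  x = f: opens ∋ x are {c, d, e, f}, {c, d, e, f, g}; each meets A ∖ {f}, so x IS a limit point.
  x = g: opens ∋ x are {c, d, e, f, g}; each meets A ∖ {g}, so x IS a limit point.
Collecting: A' = {e, f, g}.


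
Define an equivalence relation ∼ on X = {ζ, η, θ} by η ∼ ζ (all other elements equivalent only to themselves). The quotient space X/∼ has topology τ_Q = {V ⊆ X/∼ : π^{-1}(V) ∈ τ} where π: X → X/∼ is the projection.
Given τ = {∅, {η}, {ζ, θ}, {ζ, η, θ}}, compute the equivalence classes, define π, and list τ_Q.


X/∼ = {[ζ=η], [θ]}; |τ_Q| = 2.

Equivalence classes: [ζ=η], [θ].
Quotient map π: X → X/∼ sends ζ ↦ [ζ=η], η ↦ [ζ=η], θ ↦ [θ].
For each subset V ⊆ X/∼, compute π^{-1}(V) ⊆ X and check whether π^{-1}(V) ∈ τ. V is open in τ_Q iff π^{-1}(V) ∈ τ.
  V = {}: π^{-1}(V) = ∅ ∈ τ ✓.
  V = {[ζ=η]}: π^{-1}(V) = {ζ, η} ∉ τ ✗.
  V = {[θ]}: π^{-1}(V) = {θ} ∉ τ ✗.
  V = {[ζ=η], [θ]}: π^{-1}(V) = {ζ, η, θ} ∈ τ ✓.
Open sets in the quotient: τ_Q = {{}, {[ζ=η], [θ]}} (2 elements).


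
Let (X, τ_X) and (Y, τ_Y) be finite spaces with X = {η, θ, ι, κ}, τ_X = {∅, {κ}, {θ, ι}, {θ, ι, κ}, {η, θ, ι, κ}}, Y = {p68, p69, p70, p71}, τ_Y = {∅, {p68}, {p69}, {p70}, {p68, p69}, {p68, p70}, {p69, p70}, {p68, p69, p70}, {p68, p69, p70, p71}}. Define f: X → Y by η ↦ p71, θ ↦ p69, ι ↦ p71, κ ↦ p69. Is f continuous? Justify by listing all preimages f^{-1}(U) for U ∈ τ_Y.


f is NOT continuous.

Compute f^{-1}(U) for each U ∈ τ_Y:
  U = ∅: f^{-1}(U) = ∅ ∈ τ_X ✓.
  U = {p68}: f^{-1}(U) = ∅ ∈ τ_X ✓.
  U = {p69}: f^{-1}(U) = {θ, κ} ∉ τ_X ✗.
  U = {p70}: f^{-1}(U) = ∅ ∈ τ_X ✓.
  U = {p68, p69}: f^{-1}(U) = {θ, κ} ∉ τ_X ✗.
  U = {p68, p70}: f^{-1}(U) = ∅ ∈ τ_X ✓.
  U = {p69, p70}: f^{-1}(U) = {θ, κ} ∉ τ_X ✗.
  U = {p68, p69, p70}: f^{-1}(U) = {θ, κ} ∉ τ_X ✗.
  U = {p68, p69, p70, p71}: f^{-1}(U) = {η, θ, ι, κ} ∈ τ_X ✓.
Found U = {p69} with f^{-1}(U) = {θ, κ} not in τ_X. Therefore f is NOT continuous.


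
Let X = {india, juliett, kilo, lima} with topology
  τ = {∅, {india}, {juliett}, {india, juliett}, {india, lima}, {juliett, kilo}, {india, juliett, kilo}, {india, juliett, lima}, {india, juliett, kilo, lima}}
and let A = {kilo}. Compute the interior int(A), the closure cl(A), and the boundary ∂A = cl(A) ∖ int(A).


int(A) = ∅, cl(A) = {kilo}, ∂A = {kilo}.

Closed sets in (X, τ) are complements of opens:
  closed(X, τ) = {∅, {kilo}, {lima}, {india, lima}, {juliett, kilo}, {kilo, lima}, {india, kilo, lima}, {juliett, kilo, lima}, {india, juliett, kilo, lima}}.
int(A) = ⋃ {U ∈ τ : U ⊆ A}. Opens contained in A: ∅.
Taking the union of these: int(A) = ∅.
cl(A) = ⋂ {C closed : A ⊆ C}. Closed sets containing A: {kilo}, {juliett, kilo}, {kilo, lima}, {india, kilo, lima}, {juliett, kilo, lima}, {india, juliett, kilo, lima}.
Intersecting these: cl(A) = {kilo}.
∂A = cl(A) ∖ int(A) = {kilo} ∖ ∅ = {kilo}.


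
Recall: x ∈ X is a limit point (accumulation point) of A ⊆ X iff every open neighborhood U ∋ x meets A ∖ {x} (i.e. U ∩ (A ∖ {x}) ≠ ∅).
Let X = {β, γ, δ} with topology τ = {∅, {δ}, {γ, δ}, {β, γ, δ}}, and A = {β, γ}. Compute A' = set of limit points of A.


A' = {β}

For each x ∈ X, list the open sets U ∈ τ with x ∈ U, then check whether U ∩ (A ∖ {x}) ≠ ∅ for every such U.
  x = β: opens ∋ x are {β, γ, δ}; each meets A ∖ {β}, so x IS a limit point.
  x = γ: open {γ, δ} ∋ x has {γ, δ} ∩ (A ∖ {γ}) = ∅, so x is NOT a limit point.
  x = δ: open {δ} ∋ x has {δ} ∩ (A ∖ {δ}) = ∅, so x is NOT a limit point.
Collecting: A' = {β}.


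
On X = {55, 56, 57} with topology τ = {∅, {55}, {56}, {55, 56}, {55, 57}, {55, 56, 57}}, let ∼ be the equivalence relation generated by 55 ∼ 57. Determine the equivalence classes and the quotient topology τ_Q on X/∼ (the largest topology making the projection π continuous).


X/∼ = {[55=57], [56]}; |τ_Q| = 4.

Equivalence classes: [55=57], [56].
Quotient map π: X → X/∼ sends 55 ↦ [55=57], 56 ↦ [56], 57 ↦ [55=57].
For each subset V ⊆ X/∼, compute π^{-1}(V) ⊆ X and check whether π^{-1}(V) ∈ τ. V is open in τ_Q iff π^{-1}(V) ∈ τ.
  V = {}: π^{-1}(V) = ∅ ∈ τ ✓.
  V = {[55=57]}: π^{-1}(V) = {55, 57} ∈ τ ✓.
  V = {[56]}: π^{-1}(V) = {56} ∈ τ ✓.
  V = {[55=57], [56]}: π^{-1}(V) = {55, 56, 57} ∈ τ ✓.
Open sets in the quotient: τ_Q = {{}, {[55=57]}, {[56]}, {[55=57], [56]}} (4 elements).


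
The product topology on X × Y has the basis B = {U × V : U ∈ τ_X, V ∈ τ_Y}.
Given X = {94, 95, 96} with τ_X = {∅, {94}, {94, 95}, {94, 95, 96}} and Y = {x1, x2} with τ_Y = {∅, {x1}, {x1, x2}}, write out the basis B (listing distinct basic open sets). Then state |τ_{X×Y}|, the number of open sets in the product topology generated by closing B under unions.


Basis B = {∅ × ∅, {94} × {x1}, {94} × {x1, x2}, {94, 95} × {x1}, {94, 95, 96} × {x1}, {94, 95} × {x1, x2}, {94, 95, 96} × {x1, x2}}; |τ_{X×Y}| = 10.

Enumerate products U × V with U ∈ τ_X, V ∈ τ_Y (deduplicated):
  ∅ × ∅ = {} (∅)
  {94} × {x1} = {(94,x1)}
  {94} × {x1, x2} = {(94,x1), (94,x2)}
  {94, 95} × {x1} = {(94,x1), (95,x1)}
  {94, 95, 96} × {x1} = {(94,x1), (95,x1), (96,x1)}
  {94, 95} × {x1, x2} = {(94,x1), (94,x2), (95,x1), (95,x2)}
  {94, 95, 96} × {x1, x2} = {(94,x1), (94,x2), (95,x1), (95,x2), (96,x1), (96,x2)}
These 7 distinct sets form the basis B.
Close under arbitrary unions to get τ_{X×Y}; counting gives |τ_{X×Y}| = 10.


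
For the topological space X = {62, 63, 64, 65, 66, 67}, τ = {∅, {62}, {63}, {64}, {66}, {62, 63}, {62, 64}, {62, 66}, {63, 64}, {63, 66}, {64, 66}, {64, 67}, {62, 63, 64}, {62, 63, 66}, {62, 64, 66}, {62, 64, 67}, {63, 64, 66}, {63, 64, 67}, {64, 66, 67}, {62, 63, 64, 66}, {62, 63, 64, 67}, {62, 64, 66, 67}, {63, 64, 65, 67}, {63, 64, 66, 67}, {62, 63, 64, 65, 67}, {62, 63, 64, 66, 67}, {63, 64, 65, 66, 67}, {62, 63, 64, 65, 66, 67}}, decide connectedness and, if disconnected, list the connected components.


(X, τ) is disconnected; components = [{62}, {66}, {63, 64, 65, 67}].

Find clopen sets (U ∈ τ with X ∖ U ∈ τ):
  U = ∅, X ∖ U = {62, 63, 64, 65, 66, 67} — both open, so U is clopen.
  U = {62}, X ∖ U = {63, 64, 65, 66, 67} — both open, so U is clopen.
  U = {66}, X ∖ U = {62, 63, 64, 65, 67} — both open, so U is clopen.
  U = {62, 66}, X ∖ U = {63, 64, 65, 67} — both open, so U is clopen.
  U = {63, 64, 65, 67}, X ∖ U = {62, 66} — both open, so U is clopen.
  U = {62, 63, 64, 65, 67}, X ∖ U = {66} — both open, so U is clopen.
  U = {63, 64, 65, 66, 67}, X ∖ U = {62} — both open, so U is clopen.
  U = {62, 63, 64, 65, 66, 67}, X ∖ U = ∅ — both open, so U is clopen.
Nontrivial clopen(s) exist: e.g. {62}. So (X, τ) is disconnected.
Compute connected components by grouping points that agree on all clopens:
  component: {62}
  component: {66}
  component: {63, 64, 65, 67}


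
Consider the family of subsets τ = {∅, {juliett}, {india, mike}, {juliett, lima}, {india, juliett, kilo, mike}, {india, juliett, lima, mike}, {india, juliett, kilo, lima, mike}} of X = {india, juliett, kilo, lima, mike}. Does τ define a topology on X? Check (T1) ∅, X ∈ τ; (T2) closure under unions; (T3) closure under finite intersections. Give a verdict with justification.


τ is NOT a topology on X.

Axiom (T1): ∅ ∈ τ? Yes; X ∈ τ? Yes.
Axiom (T2/T3): check pairwise unions and intersections of members of τ.
Counterexample for (T2): {juliett} ∪ {india, mike} = {india, juliett, mike} ∉ τ. Therefore τ is NOT a topology.


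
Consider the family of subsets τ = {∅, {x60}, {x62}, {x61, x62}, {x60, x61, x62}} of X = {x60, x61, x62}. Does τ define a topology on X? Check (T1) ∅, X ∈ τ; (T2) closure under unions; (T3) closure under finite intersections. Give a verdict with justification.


τ is NOT a topology on X.

Axiom (T1): ∅ ∈ τ? Yes; X ∈ τ? Yes.
Axiom (T2/T3): check pairwise unions and intersections of members of τ.
Counterexample for (T2): {x60} ∪ {x62} = {x60, x62} ∉ τ. Therefore τ is NOT a topology.


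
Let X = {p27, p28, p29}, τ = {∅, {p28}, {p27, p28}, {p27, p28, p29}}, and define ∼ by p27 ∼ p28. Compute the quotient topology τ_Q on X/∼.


X/∼ = {[p27=p28], [p29]}; |τ_Q| = 3.

Equivalence classes: [p27=p28], [p29].
Quotient map π: X → X/∼ sends p27 ↦ [p27=p28], p28 ↦ [p27=p28], p29 ↦ [p29].
For each subset V ⊆ X/∼, compute π^{-1}(V) ⊆ X and check whether π^{-1}(V) ∈ τ. V is open in τ_Q iff π^{-1}(V) ∈ τ.
  V = {}: π^{-1}(V) = ∅ ∈ τ ✓.
  V = {[p27=p28]}: π^{-1}(V) = {p27, p28} ∈ τ ✓.
  V = {[p29]}: π^{-1}(V) = {p29} ∉ τ ✗.
  V = {[p27=p28], [p29]}: π^{-1}(V) = {p27, p28, p29} ∈ τ ✓.
Open sets in the quotient: τ_Q = {{}, {[p27=p28]}, {[p27=p28], [p29]}} (3 elements).


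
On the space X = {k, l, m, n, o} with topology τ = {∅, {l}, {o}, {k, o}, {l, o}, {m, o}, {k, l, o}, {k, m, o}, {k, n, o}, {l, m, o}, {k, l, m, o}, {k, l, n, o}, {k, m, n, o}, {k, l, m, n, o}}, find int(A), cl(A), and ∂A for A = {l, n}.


int(A) = {l}, cl(A) = {l, n}, ∂A = {n}.

Closed sets in (X, τ) are complements of opens:
  closed(X, τ) = {∅, {l}, {m}, {n}, {k, n}, {l, m}, {l, n}, {m, n}, {k, l, n}, {k, m, n}, {l, m, n}, {k, l, m, n}, {k, m, n, o}, {k, l, m, n, o}}.
int(A) = ⋃ {U ∈ τ : U ⊆ A}. Opens contained in A: ∅, {l}.
Taking the union of these: int(A) = {l}.
cl(A) = ⋂ {C closed : A ⊆ C}. Closed sets containing A: {l, n}, {k, l, n}, {l, m, n}, {k, l, m, n}, {k, l, m, n, o}.
Intersecting these: cl(A) = {l, n}.
∂A = cl(A) ∖ int(A) = {l, n} ∖ {l} = {n}.


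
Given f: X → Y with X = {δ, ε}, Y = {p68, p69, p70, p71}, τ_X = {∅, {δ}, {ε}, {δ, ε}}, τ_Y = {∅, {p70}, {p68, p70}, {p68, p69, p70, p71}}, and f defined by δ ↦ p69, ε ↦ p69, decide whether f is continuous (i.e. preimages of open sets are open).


f IS continuous.

Compute f^{-1}(U) for each U ∈ τ_Y:
  U = ∅: f^{-1}(U) = ∅ ∈ τ_X ✓.
  U = {p70}: f^{-1}(U) = ∅ ∈ τ_X ✓.
  U = {p68, p70}: f^{-1}(U) = ∅ ∈ τ_X ✓.
  U = {p68, p69, p70, p71}: f^{-1}(U) = {δ, ε} ∈ τ_X ✓.
Every preimage lies in τ_X, so f IS continuous.


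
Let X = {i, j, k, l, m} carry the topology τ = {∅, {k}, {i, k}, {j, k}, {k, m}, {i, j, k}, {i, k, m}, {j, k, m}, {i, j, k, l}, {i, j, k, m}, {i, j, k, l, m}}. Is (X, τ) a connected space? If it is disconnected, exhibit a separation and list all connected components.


(X, τ) is connected.

Find clopen sets (U ∈ τ with X ∖ U ∈ τ):
  U = ∅, X ∖ U = {i, j, k, l, m} — both open, so U is clopen.
  U = {i, j, k, l, m}, X ∖ U = ∅ — both open, so U is clopen.
Only trivial clopens (∅ and X) exist, so (X, τ) is connected.
Compute connected components by grouping points that agree on all clopens:
  component: {i, j, k, l, m}


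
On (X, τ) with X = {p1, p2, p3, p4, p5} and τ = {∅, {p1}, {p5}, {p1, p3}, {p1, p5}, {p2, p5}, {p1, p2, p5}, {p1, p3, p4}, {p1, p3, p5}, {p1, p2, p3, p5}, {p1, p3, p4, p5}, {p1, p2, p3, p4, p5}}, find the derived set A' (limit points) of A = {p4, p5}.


A' = {p2}

For each x ∈ X, list the open sets U ∈ τ with x ∈ U, then check whether U ∩ (A ∖ {x}) ≠ ∅ for every such U.
  x = p1: open {p1} ∋ x has {p1} ∩ (A ∖ {p1}) = ∅, so x is NOT a limit point.
  x = p2: opens ∋ x are {p2, p5}, {p1, p2, p5}, {p1, p2, p3, p5}, {p1, p2, p3, p4, p5}; each meets A ∖ {p2}, so x IS a limit point.
  x = p3: open {p1, p3} ∋ x has {p1, p3} ∩ (A ∖ {p3}) = ∅, so x is NOT a limit point.
  x = p4: open {p1, p3, p4} ∋ x has {p1, p3, p4} ∩ (A ∖ {p4}) = ∅, so x is NOT a limit point.
  x = p5: open {p5} ∋ x has {p5} ∩ (A ∖ {p5}) = ∅, so x is NOT a limit point.
Collecting: A' = {p2}.


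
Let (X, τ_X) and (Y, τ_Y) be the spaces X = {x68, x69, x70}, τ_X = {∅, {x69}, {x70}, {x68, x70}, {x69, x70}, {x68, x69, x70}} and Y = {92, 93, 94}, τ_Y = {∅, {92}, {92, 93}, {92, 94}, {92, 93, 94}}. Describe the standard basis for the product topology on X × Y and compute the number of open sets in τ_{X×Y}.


Basis B = {∅ × ∅, {x69} × {92}, {x70} × {92}, {x68, x70} × {92}, {x69} × {92, 93}, {x69} × {92, 94}, {x69, x70} × {92}, {x70} × {92, 93}, {x70} × {92, 94}, {x68, x69, x70} × {92}, {x69} × {92, 93, 94}, {x70} × {92, 93, 94}, {x68, x70} × {92, 93}, {x68, x70} × {92, 94}, {x69, x70} × {92, 93}, {x69, x70} × {92, 94}, {x68, x70} × {92, 93, 94}, {x68, x69, x70} × {92, 93}, {x68, x69, x70} × {92, 94}, {x69, x70} × {92, 93, 94}, {x68, x69, x70} × {92, 93, 94}}; |τ_{X×Y}| = 70.

Enumerate products U × V with U ∈ τ_X, V ∈ τ_Y (deduplicated):
  ∅ × ∅ = {} (∅)
  {x69} × {92} = {(x69,92)}
  {x70} × {92} = {(x70,92)}
  {x68, x70} × {92} = {(x68,92), (x70,92)}
  {x69} × {92, 93} = {(x69,92), (x69,93)}
  {x69} × {92, 94} = {(x69,92), (x69,94)}
  {x69, x70} × {92} = {(x69,92), (x70,92)}
  {x70} × {92, 93} = {(x70,92), (x70,93)}
  {x70} × {92, 94} = {(x70,92), (x70,94)}
  {x68, x69, x70} × {92} = {(x68,92), (x69,92), (x70,92)}
  {x69} × {92, 93, 94} = {(x69,92), (x69,93), (x69,94)}
  {x70} × {92, 93, 94} = {(x70,92), (x70,93), (x70,94)}
  {x68, x70} × {92, 93} = {(x68,92), (x68,93), (x70,92), (x70,93)}
  {x68, x70} × {92, 94} = {(x68,92), (x68,94), (x70,92), (x70,94)}
  {x69, x70} × {92, 93} = {(x69,92), (x69,93), (x70,92), (x70,93)}
  {x69, x70} × {92, 94} = {(x69,92), (x69,94), (x70,92), (x70,94)}
  {x68, x70} × {92, 93, 94} = {(x68,92), (x68,93), (x68,94), (x70,92), (x70,93), (x70,94)}
  {x68, x69, x70} × {92, 93} = {(x68,92), (x68,93), (x69,92), (x69,93), (x70,92), (x70,93)}
  {x68, x69, x70} × {92, 94} = {(x68,92), (x68,94), (x69,92), (x69,94), (x70,92), (x70,94)}
  {x69, x70} × {92, 93, 94} = {(x69,92), (x69,93), (x69,94), (x70,92), (x70,93), (x70,94)}
  {x68, x69, x70} × {92, 93, 94} = {(x68,92), (x68,93), (x68,94), (x69,92), (x69,93), (x69,94), (x70,92), (x70,93), (x70,94)}
These 21 distinct sets form the basis B.
Close under arbitrary unions to get τ_{X×Y}; counting gives |τ_{X×Y}| = 70.


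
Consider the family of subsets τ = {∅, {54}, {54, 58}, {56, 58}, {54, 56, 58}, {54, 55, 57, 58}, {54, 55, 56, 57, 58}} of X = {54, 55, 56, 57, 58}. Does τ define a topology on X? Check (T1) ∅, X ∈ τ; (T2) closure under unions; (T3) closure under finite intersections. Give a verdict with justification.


τ is NOT a topology on X.

Axiom (T1): ∅ ∈ τ? Yes; X ∈ τ? Yes.
Axiom (T2/T3): check pairwise unions and intersections of members of τ.
Counterexample for (T3): {54, 58} ∩ {56, 58} = {58} ∉ τ. Therefore τ is NOT a topology.


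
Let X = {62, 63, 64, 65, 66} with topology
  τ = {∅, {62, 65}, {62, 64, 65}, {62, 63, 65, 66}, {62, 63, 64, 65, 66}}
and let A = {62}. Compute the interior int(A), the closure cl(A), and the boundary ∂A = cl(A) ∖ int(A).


int(A) = ∅, cl(A) = {62, 63, 64, 65, 66}, ∂A = {62, 63, 64, 65, 66}.

Closed sets in (X, τ) are complements of opens:
  closed(X, τ) = {∅, {64}, {63, 66}, {63, 64, 66}, {62, 63, 64, 65, 66}}.
int(A) = ⋃ {U ∈ τ : U ⊆ A}. Opens contained in A: ∅.
Taking the union of these: int(A) = ∅.
cl(A) = ⋂ {C closed : A ⊆ C}. Closed sets containing A: {62, 63, 64, 65, 66}.
Intersecting these: cl(A) = {62, 63, 64, 65, 66}.
∂A = cl(A) ∖ int(A) = {62, 63, 64, 65, 66} ∖ ∅ = {62, 63, 64, 65, 66}.


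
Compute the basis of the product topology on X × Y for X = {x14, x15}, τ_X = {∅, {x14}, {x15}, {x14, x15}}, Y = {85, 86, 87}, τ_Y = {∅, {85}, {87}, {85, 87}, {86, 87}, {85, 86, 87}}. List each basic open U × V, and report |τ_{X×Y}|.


Basis B = {∅ × ∅, {x14} × {85}, {x14} × {87}, {x15} × {85}, {x15} × {87}, {x14} × {85, 87}, {x14, x15} × {85}, {x14} × {86, 87}, {x14, x15} × {87}, {x15} × {85, 87}, {x15} × {86, 87}, {x14} × {85, 86, 87}, {x15} × {85, 86, 87}, {x14, x15} × {85, 87}, {x14, x15} × {86, 87}, {x14, x15} × {85, 86, 87}}; |τ_{X×Y}| = 36.

Enumerate products U × V with U ∈ τ_X, V ∈ τ_Y (deduplicated):
  ∅ × ∅ = {} (∅)
  {x14} × {85} = {(x14,85)}
  {x14} × {87} = {(x14,87)}
  {x15} × {85} = {(x15,85)}
  {x15} × {87} = {(x15,87)}
  {x14} × {85, 87} = {(x14,85), (x14,87)}
  {x14, x15} × {85} = {(x14,85), (x15,85)}
  {x14} × {86, 87} = {(x14,86), (x14,87)}
  {x14, x15} × {87} = {(x14,87), (x15,87)}
  {x15} × {85, 87} = {(x15,85), (x15,87)}
  {x15} × {86, 87} = {(x15,86), (x15,87)}
  {x14} × {85, 86, 87} = {(x14,85), (x14,86), (x14,87)}
  {x15} × {85, 86, 87} = {(x15,85), (x15,86), (x15,87)}
  {x14, x15} × {85, 87} = {(x14,85), (x14,87), (x15,85), (x15,87)}
  {x14, x15} × {86, 87} = {(x14,86), (x14,87), (x15,86), (x15,87)}
  {x14, x15} × {85, 86, 87} = {(x14,85), (x14,86), (x14,87), (x15,85), (x15,86), (x15,87)}
These 16 distinct sets form the basis B.
Close under arbitrary unions to get τ_{X×Y}; counting gives |τ_{X×Y}| = 36.


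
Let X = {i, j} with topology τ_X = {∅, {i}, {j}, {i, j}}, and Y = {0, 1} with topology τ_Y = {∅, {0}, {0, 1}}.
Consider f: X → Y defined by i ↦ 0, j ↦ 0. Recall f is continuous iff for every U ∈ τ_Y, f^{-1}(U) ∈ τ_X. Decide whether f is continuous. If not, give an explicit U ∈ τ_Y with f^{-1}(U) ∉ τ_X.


f IS continuous.

Compute f^{-1}(U) for each U ∈ τ_Y:
  U = ∅: f^{-1}(U) = ∅ ∈ τ_X ✓.
  U = {0}: f^{-1}(U) = {i, j} ∈ τ_X ✓.
  U = {0, 1}: f^{-1}(U) = {i, j} ∈ τ_X ✓.
Every preimage lies in τ_X, so f IS continuous.


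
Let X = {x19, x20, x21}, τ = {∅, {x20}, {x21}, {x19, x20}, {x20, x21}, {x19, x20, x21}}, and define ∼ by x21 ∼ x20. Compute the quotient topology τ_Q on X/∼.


X/∼ = {[x19], [x20=x21]}; |τ_Q| = 3.

Equivalence classes: [x19], [x20=x21].
Quotient map π: X → X/∼ sends x19 ↦ [x19], x20 ↦ [x20=x21], x21 ↦ [x20=x21].
For each subset V ⊆ X/∼, compute π^{-1}(V) ⊆ X and check whether π^{-1}(V) ∈ τ. V is open in τ_Q iff π^{-1}(V) ∈ τ.
  V = {}: π^{-1}(V) = ∅ ∈ τ ✓.
  V = {[x19]}: π^{-1}(V) = {x19} ∉ τ ✗.
  V = {[x20=x21]}: π^{-1}(V) = {x20, x21} ∈ τ ✓.
  V = {[x19], [x20=x21]}: π^{-1}(V) = {x19, x20, x21} ∈ τ ✓.
Open sets in the quotient: τ_Q = {{}, {[x20=x21]}, {[x19], [x20=x21]}} (3 elements).


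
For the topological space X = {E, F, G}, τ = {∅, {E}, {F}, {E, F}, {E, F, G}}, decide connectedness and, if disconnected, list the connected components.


(X, τ) is connected.

Find clopen sets (U ∈ τ with X ∖ U ∈ τ):
  U = ∅, X ∖ U = {E, F, G} — both open, so U is clopen.
  U = {E, F, G}, X ∖ U = ∅ — both open, so U is clopen.
Only trivial clopens (∅ and X) exist, so (X, τ) is connected.
Compute connected components by grouping points that agree on all clopens:
  component: {E, F, G}


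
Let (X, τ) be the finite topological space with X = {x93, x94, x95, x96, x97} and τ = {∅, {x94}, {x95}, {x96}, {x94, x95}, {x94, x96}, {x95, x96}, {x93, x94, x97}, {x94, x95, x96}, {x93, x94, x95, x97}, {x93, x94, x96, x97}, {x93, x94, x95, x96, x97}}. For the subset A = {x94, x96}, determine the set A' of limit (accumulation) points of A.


A' = {x93, x97}

For each x ∈ X, list the open sets U ∈ τ with x ∈ U, then check whether U ∩ (A ∖ {x}) ≠ ∅ for every such U.
  x = x93: opens ∋ x are {x93, x94, x97}, {x93, x94, x95, x97}, {x93, x94, x96, x97}, {x93, x94, x95, x96, x97}; each meets A ∖ {x93}, so x IS a limit point.
  x = x94: open {x94} ∋ x has {x94} ∩ (A ∖ {x94}) = ∅, so x is NOT a limit point.
  x = x95: open {x95} ∋ x has {x95} ∩ (A ∖ {x95}) = ∅, so x is NOT a limit point.
  x = x96: open {x96} ∋ x has {x96} ∩ (A ∖ {x96}) = ∅, so x is NOT a limit point.
  x = x97: opens ∋ x are {x93, x94, x97}, {x93, x94, x95, x97}, {x93, x94, x96, x97}, {x93, x94, x95, x96, x97}; each meets A ∖ {x97}, so x IS a limit point.
Collecting: A' = {x93, x97}.


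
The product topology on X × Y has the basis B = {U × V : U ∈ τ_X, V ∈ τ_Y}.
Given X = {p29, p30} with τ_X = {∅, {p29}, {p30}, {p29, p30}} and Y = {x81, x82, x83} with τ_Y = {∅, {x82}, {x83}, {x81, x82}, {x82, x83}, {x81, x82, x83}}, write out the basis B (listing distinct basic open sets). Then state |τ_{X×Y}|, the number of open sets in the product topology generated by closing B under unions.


Basis B = {∅ × ∅, {p29} × {x82}, {p29} × {x83}, {p30} × {x82}, {p30} × {x83}, {p29} × {x81, x82}, {p29} × {x82, x83}, {p29, p30} × {x82}, {p29, p30} × {x83}, {p30} × {x81, x82}, {p30} × {x82, x83}, {p29} × {x81, x82, x83}, {p30} × {x81, x82, x83}, {p29, p30} × {x81, x82}, {p29, p30} × {x82, x83}, {p29, p30} × {x81, x82, x83}}; |τ_{X×Y}| = 36.

Enumerate products U × V with U ∈ τ_X, V ∈ τ_Y (deduplicated):
  ∅ × ∅ = {} (∅)
  {p29} × {x82} = {(p29,x82)}
  {p29} × {x83} = {(p29,x83)}
  {p30} × {x82} = {(p30,x82)}
  {p30} × {x83} = {(p30,x83)}
  {p29} × {x81, x82} = {(p29,x81), (p29,x82)}
  {p29} × {x82, x83} = {(p29,x82), (p29,x83)}
  {p29, p30} × {x82} = {(p29,x82), (p30,x82)}
  {p29, p30} × {x83} = {(p29,x83), (p30,x83)}
  {p30} × {x81, x82} = {(p30,x81), (p30,x82)}
  {p30} × {x82, x83} = {(p30,x82), (p30,x83)}
  {p29} × {x81, x82, x83} = {(p29,x81), (p29,x82), (p29,x83)}
  {p30} × {x81, x82, x83} = {(p30,x81), (p30,x82), (p30,x83)}
  {p29, p30} × {x81, x82} = {(p29,x81), (p29,x82), (p30,x81), (p30,x82)}
  {p29, p30} × {x82, x83} = {(p29,x82), (p29,x83), (p30,x82), (p30,x83)}
  {p29, p30} × {x81, x82, x83} = {(p29,x81), (p29,x82), (p29,x83), (p30,x81), (p30,x82), (p30,x83)}
These 16 distinct sets form the basis B.
Close under arbitrary unions to get τ_{X×Y}; counting gives |τ_{X×Y}| = 36.


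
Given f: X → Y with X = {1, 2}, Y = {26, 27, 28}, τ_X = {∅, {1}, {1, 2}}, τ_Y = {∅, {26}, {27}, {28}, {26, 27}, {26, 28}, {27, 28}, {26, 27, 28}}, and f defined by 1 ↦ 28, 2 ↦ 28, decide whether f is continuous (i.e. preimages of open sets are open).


f IS continuous.

Compute f^{-1}(U) for each U ∈ τ_Y:
  U = ∅: f^{-1}(U) = ∅ ∈ τ_X ✓.
  U = {26}: f^{-1}(U) = ∅ ∈ τ_X ✓.
  U = {27}: f^{-1}(U) = ∅ ∈ τ_X ✓.
  U = {28}: f^{-1}(U) = {1, 2} ∈ τ_X ✓.
  U = {26, 27}: f^{-1}(U) = ∅ ∈ τ_X ✓.
  U = {26, 28}: f^{-1}(U) = {1, 2} ∈ τ_X ✓.
  U = {27, 28}: f^{-1}(U) = {1, 2} ∈ τ_X ✓.
  U = {26, 27, 28}: f^{-1}(U) = {1, 2} ∈ τ_X ✓.
Every preimage lies in τ_X, so f IS continuous.


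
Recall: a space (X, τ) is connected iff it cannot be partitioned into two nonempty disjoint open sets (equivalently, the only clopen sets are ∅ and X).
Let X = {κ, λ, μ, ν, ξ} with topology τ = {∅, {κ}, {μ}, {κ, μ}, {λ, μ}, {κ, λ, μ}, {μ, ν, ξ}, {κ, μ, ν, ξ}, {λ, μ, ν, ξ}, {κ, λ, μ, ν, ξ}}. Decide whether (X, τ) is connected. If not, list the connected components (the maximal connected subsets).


(X, τ) is disconnected; components = [{κ}, {λ, μ, ν, ξ}].

Find clopen sets (U ∈ τ with X ∖ U ∈ τ):
  U = ∅, X ∖ U = {κ, λ, μ, ν, ξ} — both open, so U is clopen.
  U = {κ}, X ∖ U = {λ, μ, ν, ξ} — both open, so U is clopen.
  U = {λ, μ, ν, ξ}, X ∖ U = {κ} — both open, so U is clopen.
  U = {κ, λ, μ, ν, ξ}, X ∖ U = ∅ — both open, so U is clopen.
Nontrivial clopen(s) exist: e.g. {λ, μ, ν, ξ}. So (X, τ) is disconnected.
Compute connected components by grouping points that agree on all clopens:
  component: {κ}
  component: {λ, μ, ν, ξ}


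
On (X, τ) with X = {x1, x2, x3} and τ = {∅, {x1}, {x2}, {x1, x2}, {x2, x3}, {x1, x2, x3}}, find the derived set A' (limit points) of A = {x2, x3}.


A' = {x3}

For each x ∈ X, list the open sets U ∈ τ with x ∈ U, then check whether U ∩ (A ∖ {x}) ≠ ∅ for every such U.
  x = x1: open {x1} ∋ x has {x1} ∩ (A ∖ {x1}) = ∅, so x is NOT a limit point.
  x = x2: open {x2} ∋ x has {x2} ∩ (A ∖ {x2}) = ∅, so x is NOT a limit point.
  x = x3: opens ∋ x are {x2, x3}, {x1, x2, x3}; each meets A ∖ {x3}, so x IS a limit point.
Collecting: A' = {x3}.


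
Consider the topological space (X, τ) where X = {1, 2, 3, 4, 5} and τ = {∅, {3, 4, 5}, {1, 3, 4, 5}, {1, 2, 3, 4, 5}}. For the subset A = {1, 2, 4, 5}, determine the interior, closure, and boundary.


int(A) = ∅, cl(A) = {1, 2, 3, 4, 5}, ∂A = {1, 2, 3, 4, 5}.

Closed sets in (X, τ) are complements of opens:
  closed(X, τ) = {∅, {2}, {1, 2}, {1, 2, 3, 4, 5}}.
int(A) = ⋃ {U ∈ τ : U ⊆ A}. Opens contained in A: ∅.
Taking the union of these: int(A) = ∅.
cl(A) = ⋂ {C closed : A ⊆ C}. Closed sets containing A: {1, 2, 3, 4, 5}.
Intersecting these: cl(A) = {1, 2, 3, 4, 5}.
∂A = cl(A) ∖ int(A) = {1, 2, 3, 4, 5} ∖ ∅ = {1, 2, 3, 4, 5}.


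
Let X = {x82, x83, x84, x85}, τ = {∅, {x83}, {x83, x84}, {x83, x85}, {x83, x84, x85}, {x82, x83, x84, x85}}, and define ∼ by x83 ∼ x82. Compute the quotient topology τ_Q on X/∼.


X/∼ = {[x82=x83], [x84], [x85]}; |τ_Q| = 2.

Equivalence classes: [x82=x83], [x84], [x85].
Quotient map π: X → X/∼ sends x82 ↦ [x82=x83], x83 ↦ [x82=x83], x84 ↦ [x84], x85 ↦ [x85].
For each subset V ⊆ X/∼, compute π^{-1}(V) ⊆ X and check whether π^{-1}(V) ∈ τ. V is open in τ_Q iff π^{-1}(V) ∈ τ.
  V = {}: π^{-1}(V) = ∅ ∈ τ ✓.
  V = {[x82=x83]}: π^{-1}(V) = {x82, x83} ∉ τ ✗.
  V = {[x84]}: π^{-1}(V) = {x84} ∉ τ ✗.
  V = {[x82=x83], [x84]}: π^{-1}(V) = {x82, x83, x84} ∉ τ ✗.
  V = {[x85]}: π^{-1}(V) = {x85} ∉ τ ✗.
  V = {[x82=x83], [x85]}: π^{-1}(V) = {x82, x83, x85} ∉ τ ✗.
  V = {[x84], [x85]}: π^{-1}(V) = {x84, x85} ∉ τ ✗.
  V = {[x82=x83], [x84], [x85]}: π^{-1}(V) = {x82, x83, x84, x85} ∈ τ ✓.
Open sets in the quotient: τ_Q = {{}, {[x82=x83], [x84], [x85]}} (2 elements).


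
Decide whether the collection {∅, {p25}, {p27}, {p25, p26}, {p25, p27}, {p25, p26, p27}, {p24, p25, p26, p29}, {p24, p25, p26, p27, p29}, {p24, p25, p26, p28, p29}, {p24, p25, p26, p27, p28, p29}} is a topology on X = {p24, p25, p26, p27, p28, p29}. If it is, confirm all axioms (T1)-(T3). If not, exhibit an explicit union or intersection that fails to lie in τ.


τ IS a topology on X.

Axiom (T1): ∅ ∈ τ? Yes; X ∈ τ? Yes.
Axiom (T2/T3): check pairwise unions and intersections of members of τ.
All pairwise intersections and unions checked — each lies in τ. Therefore τ satisfies (T1), (T2), (T3): it IS a topology on X.


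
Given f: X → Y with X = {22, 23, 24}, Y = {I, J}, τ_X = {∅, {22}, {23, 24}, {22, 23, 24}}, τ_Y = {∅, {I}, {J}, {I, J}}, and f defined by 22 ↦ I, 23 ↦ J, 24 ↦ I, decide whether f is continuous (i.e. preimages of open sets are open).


f is NOT continuous.

Compute f^{-1}(U) for each U ∈ τ_Y:
  U = ∅: f^{-1}(U) = ∅ ∈ τ_X ✓.
  U = {I}: f^{-1}(U) = {22, 24} ∉ τ_X ✗.
  U = {J}: f^{-1}(U) = {23} ∉ τ_X ✗.
  U = {I, J}: f^{-1}(U) = {22, 23, 24} ∈ τ_X ✓.
Found U = {I} with f^{-1}(U) = {22, 24} not in τ_X. Therefore f is NOT continuous.


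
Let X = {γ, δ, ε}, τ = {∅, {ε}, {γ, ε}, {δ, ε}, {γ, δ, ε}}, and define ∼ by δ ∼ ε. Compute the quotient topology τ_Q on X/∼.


X/∼ = {[γ], [δ=ε]}; |τ_Q| = 3.

Equivalence classes: [γ], [δ=ε].
Quotient map π: X → X/∼ sends γ ↦ [γ], δ ↦ [δ=ε], ε ↦ [δ=ε].
For each subset V ⊆ X/∼, compute π^{-1}(V) ⊆ X and check whether π^{-1}(V) ∈ τ. V is open in τ_Q iff π^{-1}(V) ∈ τ.
  V = {}: π^{-1}(V) = ∅ ∈ τ ✓.
  V = {[γ]}: π^{-1}(V) = {γ} ∉ τ ✗.
  V = {[δ=ε]}: π^{-1}(V) = {δ, ε} ∈ τ ✓.
  V = {[γ], [δ=ε]}: π^{-1}(V) = {γ, δ, ε} ∈ τ ✓.
Open sets in the quotient: τ_Q = {{}, {[δ=ε]}, {[γ], [δ=ε]}} (3 elements).


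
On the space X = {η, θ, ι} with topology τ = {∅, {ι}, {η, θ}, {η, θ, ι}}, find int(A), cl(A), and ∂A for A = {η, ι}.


int(A) = {ι}, cl(A) = {η, θ, ι}, ∂A = {η, θ}.

Closed sets in (X, τ) are complements of opens:
  closed(X, τ) = {∅, {ι}, {η, θ}, {η, θ, ι}}.
int(A) = ⋃ {U ∈ τ : U ⊆ A}. Opens contained in A: ∅, {ι}.
Taking the union of these: int(A) = {ι}.
cl(A) = ⋂ {C closed : A ⊆ C}. Closed sets containing A: {η, θ, ι}.
Intersecting these: cl(A) = {η, θ, ι}.
∂A = cl(A) ∖ int(A) = {η, θ, ι} ∖ {ι} = {η, θ}.


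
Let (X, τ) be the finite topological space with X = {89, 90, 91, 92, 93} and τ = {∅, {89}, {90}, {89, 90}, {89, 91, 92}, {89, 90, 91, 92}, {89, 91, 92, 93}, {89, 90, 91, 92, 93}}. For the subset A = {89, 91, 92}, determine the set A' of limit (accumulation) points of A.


A' = {91, 92, 93}

For each x ∈ X, list the open sets U ∈ τ with x ∈ U, then check whether U ∩ (A ∖ {x}) ≠ ∅ for every such U.
  x = 89: open {89} ∋ x has {89} ∩ (A ∖ {89}) = ∅, so x is NOT a limit point.
  x = 90: open {90} ∋ x has {90} ∩ (A ∖ {90}) = ∅, so x is NOT a limit point.
  x = 91: opens ∋ x are {89, 91, 92}, {89, 90, 91, 92}, {89, 91, 92, 93}, {89, 90, 91, 92, 93}; each meets A ∖ {91}, so x IS a limit point.
  x = 92: opens ∋ x are {89, 91, 92}, {89, 90, 91, 92}, {89, 91, 92, 93}, {89, 90, 91, 92, 93}; each meets A ∖ {92}, so x IS a limit point.
  x = 93: opens ∋ x are {89, 91, 92, 93}, {89, 90, 91, 92, 93}; each meets A ∖ {93}, so x IS a limit point.
Collecting: A' = {91, 92, 93}.


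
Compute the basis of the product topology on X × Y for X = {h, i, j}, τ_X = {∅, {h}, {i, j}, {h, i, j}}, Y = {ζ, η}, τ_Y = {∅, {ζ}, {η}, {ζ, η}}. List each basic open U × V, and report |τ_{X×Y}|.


Basis B = {∅ × ∅, {h} × {ζ}, {h} × {η}, {h} × {ζ, η}, {i, j} × {ζ}, {i, j} × {η}, {h, i, j} × {ζ}, {h, i, j} × {η}, {i, j} × {ζ, η}, {h, i, j} × {ζ, η}}; |τ_{X×Y}| = 16.

Enumerate products U × V with U ∈ τ_X, V ∈ τ_Y (deduplicated):
  ∅ × ∅ = {} (∅)
  {h} × {ζ} = {(h,ζ)}
  {h} × {η} = {(h,η)}
  {h} × {ζ, η} = {(h,ζ), (h,η)}
  {i, j} × {ζ} = {(i,ζ), (j,ζ)}
  {i, j} × {η} = {(i,η), (j,η)}
  {h, i, j} × {ζ} = {(h,ζ), (i,ζ), (j,ζ)}
  {h, i, j} × {η} = {(h,η), (i,η), (j,η)}
  {i, j} × {ζ, η} = {(i,ζ), (i,η), (j,ζ), (j,η)}
  {h, i, j} × {ζ, η} = {(h,ζ), (h,η), (i,ζ), (i,η), (j,ζ), (j,η)}
These 10 distinct sets form the basis B.
Close under arbitrary unions to get τ_{X×Y}; counting gives |τ_{X×Y}| = 16.


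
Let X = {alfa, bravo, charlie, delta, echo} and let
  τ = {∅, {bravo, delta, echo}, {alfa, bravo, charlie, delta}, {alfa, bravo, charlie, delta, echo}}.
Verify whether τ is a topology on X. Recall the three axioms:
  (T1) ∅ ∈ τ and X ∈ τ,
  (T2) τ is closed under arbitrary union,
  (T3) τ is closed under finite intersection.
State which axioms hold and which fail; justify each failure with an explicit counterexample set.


τ is NOT a topology on X.

Axiom (T1): ∅ ∈ τ? Yes; X ∈ τ? Yes.
Axiom (T2/T3): check pairwise unions and intersections of members of τ.
Counterexample for (T3): {bravo, delta, echo} ∩ {alfa, bravo, charlie, delta} = {bravo, delta} ∉ τ. Therefore τ is NOT a topology.


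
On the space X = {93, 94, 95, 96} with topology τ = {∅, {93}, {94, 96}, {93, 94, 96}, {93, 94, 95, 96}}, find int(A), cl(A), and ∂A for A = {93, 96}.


int(A) = {93}, cl(A) = {93, 94, 95, 96}, ∂A = {94, 95, 96}.

Closed sets in (X, τ) are complements of opens:
  closed(X, τ) = {∅, {95}, {93, 95}, {94, 95, 96}, {93, 94, 95, 96}}.
int(A) = ⋃ {U ∈ τ : U ⊆ A}. Opens contained in A: ∅, {93}.
Taking the union of these: int(A) = {93}.
cl(A) = ⋂ {C closed : A ⊆ C}. Closed sets containing A: {93, 94, 95, 96}.
Intersecting these: cl(A) = {93, 94, 95, 96}.
∂A = cl(A) ∖ int(A) = {93, 94, 95, 96} ∖ {93} = {94, 95, 96}.


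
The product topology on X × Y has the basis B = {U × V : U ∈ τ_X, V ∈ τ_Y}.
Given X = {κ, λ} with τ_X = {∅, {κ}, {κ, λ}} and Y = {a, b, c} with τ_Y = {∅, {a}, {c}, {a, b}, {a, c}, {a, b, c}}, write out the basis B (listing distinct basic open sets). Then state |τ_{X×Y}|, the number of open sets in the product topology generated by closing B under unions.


Basis B = {∅ × ∅, {κ} × {a}, {κ} × {c}, {κ} × {a, b}, {κ} × {a, c}, {κ, λ} × {a}, {κ, λ} × {c}, {κ} × {a, b, c}, {κ, λ} × {a, b}, {κ, λ} × {a, c}, {κ, λ} × {a, b, c}}; |τ_{X×Y}| = 18.

Enumerate products U × V with U ∈ τ_X, V ∈ τ_Y (deduplicated):
  ∅ × ∅ = {} (∅)
  {κ} × {a} = {(κ,a)}
  {κ} × {c} = {(κ,c)}
  {κ} × {a, b} = {(κ,a), (κ,b)}
  {κ} × {a, c} = {(κ,a), (κ,c)}
  {κ, λ} × {a} = {(κ,a), (λ,a)}
  {κ, λ} × {c} = {(κ,c), (λ,c)}
  {κ} × {a, b, c} = {(κ,a), (κ,b), (κ,c)}
  {κ, λ} × {a, b} = {(κ,a), (κ,b), (λ,a), (λ,b)}
  {κ, λ} × {a, c} = {(κ,a), (κ,c), (λ,a), (λ,c)}
  {κ, λ} × {a, b, c} = {(κ,a), (κ,b), (κ,c), (λ,a), (λ,b), (λ,c)}
These 11 distinct sets form the basis B.
Close under arbitrary unions to get τ_{X×Y}; counting gives |τ_{X×Y}| = 18.


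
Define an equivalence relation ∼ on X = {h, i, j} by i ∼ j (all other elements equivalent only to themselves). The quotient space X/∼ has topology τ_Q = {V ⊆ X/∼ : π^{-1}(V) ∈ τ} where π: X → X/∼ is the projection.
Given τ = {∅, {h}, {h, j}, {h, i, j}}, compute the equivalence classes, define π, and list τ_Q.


X/∼ = {[h], [i=j]}; |τ_Q| = 3.

Equivalence classes: [h], [i=j].
Quotient map π: X → X/∼ sends h ↦ [h], i ↦ [i=j], j ↦ [i=j].
For each subset V ⊆ X/∼, compute π^{-1}(V) ⊆ X and check whether π^{-1}(V) ∈ τ. V is open in τ_Q iff π^{-1}(V) ∈ τ.
  V = {}: π^{-1}(V) = ∅ ∈ τ ✓.
  V = {[h]}: π^{-1}(V) = {h} ∈ τ ✓.
  V = {[i=j]}: π^{-1}(V) = {i, j} ∉ τ ✗.
  V = {[h], [i=j]}: π^{-1}(V) = {h, i, j} ∈ τ ✓.
Open sets in the quotient: τ_Q = {{}, {[h]}, {[h], [i=j]}} (3 elements).


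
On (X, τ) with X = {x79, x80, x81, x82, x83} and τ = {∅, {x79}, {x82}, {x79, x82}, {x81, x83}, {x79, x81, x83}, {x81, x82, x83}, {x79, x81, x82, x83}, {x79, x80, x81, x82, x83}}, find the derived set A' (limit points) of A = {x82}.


A' = {x80}

For each x ∈ X, list the open sets U ∈ τ with x ∈ U, then check whether U ∩ (A ∖ {x}) ≠ ∅ for every such U.
  x = x79: open {x79} ∋ x has {x79} ∩ (A ∖ {x79}) = ∅, so x is NOT a limit point.
  x = x80: opens ∋ x are {x79, x80, x81, x82, x83}; each meets A ∖ {x80}, so x IS a limit point.
  x = x81: open {x81, x83} ∋ x has {x81, x83} ∩ (A ∖ {x81}) = ∅, so x is NOT a limit point.
  x = x82: open {x82} ∋ x has {x82} ∩ (A ∖ {x82}) = ∅, so x is NOT a limit point.
  x = x83: open {x81, x83} ∋ x has {x81, x83} ∩ (A ∖ {x83}) = ∅, so x is NOT a limit point.
Collecting: A' = {x80}.


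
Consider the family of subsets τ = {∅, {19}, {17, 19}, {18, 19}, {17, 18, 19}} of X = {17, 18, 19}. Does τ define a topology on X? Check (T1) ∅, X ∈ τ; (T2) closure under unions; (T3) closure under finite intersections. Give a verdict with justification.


τ IS a topology on X.

Axiom (T1): ∅ ∈ τ? Yes; X ∈ τ? Yes.
Axiom (T2/T3): check pairwise unions and intersections of members of τ.
All pairwise intersections and unions checked — each lies in τ. Therefore τ satisfies (T1), (T2), (T3): it IS a topology on X.


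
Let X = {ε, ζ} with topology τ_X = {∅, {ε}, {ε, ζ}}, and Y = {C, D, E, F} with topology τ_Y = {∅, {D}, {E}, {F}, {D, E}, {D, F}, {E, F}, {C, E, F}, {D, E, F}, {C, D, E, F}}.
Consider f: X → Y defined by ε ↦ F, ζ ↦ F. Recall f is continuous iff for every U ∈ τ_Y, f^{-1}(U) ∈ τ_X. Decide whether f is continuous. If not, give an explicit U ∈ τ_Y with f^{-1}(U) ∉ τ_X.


f IS continuous.

Compute f^{-1}(U) for each U ∈ τ_Y:
  U = ∅: f^{-1}(U) = ∅ ∈ τ_X ✓.
  U = {D}: f^{-1}(U) = ∅ ∈ τ_X ✓.
  U = {E}: f^{-1}(U) = ∅ ∈ τ_X ✓.
  U = {F}: f^{-1}(U) = {ε, ζ} ∈ τ_X ✓.
  U = {D, E}: f^{-1}(U) = ∅ ∈ τ_X ✓.
  U = {D, F}: f^{-1}(U) = {ε, ζ} ∈ τ_X ✓.
  U = {E, F}: f^{-1}(U) = {ε, ζ} ∈ τ_X ✓.
  U = {C, E, F}: f^{-1}(U) = {ε, ζ} ∈ τ_X ✓.
  U = {D, E, F}: f^{-1}(U) = {ε, ζ} ∈ τ_X ✓.
  U = {C, D, E, F}: f^{-1}(U) = {ε, ζ} ∈ τ_X ✓.
Every preimage lies in τ_X, so f IS continuous.


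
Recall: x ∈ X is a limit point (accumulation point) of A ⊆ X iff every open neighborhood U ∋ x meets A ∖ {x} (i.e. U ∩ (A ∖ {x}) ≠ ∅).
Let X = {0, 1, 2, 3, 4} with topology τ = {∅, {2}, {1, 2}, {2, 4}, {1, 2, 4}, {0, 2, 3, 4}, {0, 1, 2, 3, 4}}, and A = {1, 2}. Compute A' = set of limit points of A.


A' = {0, 1, 3, 4}

For each x ∈ X, list the open sets U ∈ τ with x ∈ U, then check whether U ∩ (A ∖ {x}) ≠ ∅ for every such U.
  x = 0: opens ∋ x are {0, 2, 3, 4}, {0, 1, 2, 3, 4}; each meets A ∖ {0}, so x IS a limit point.
  x = 1: opens ∋ x are {1, 2}, {1, 2, 4}, {0, 1, 2, 3, 4}; each meets A ∖ {1}, so x IS a limit point.
  x = 2: open {2} ∋ x has {2} ∩ (A ∖ {2}) = ∅, so x is NOT a limit point.
  x = 3: opens ∋ x are {0, 2, 3, 4}, {0, 1, 2, 3, 4}; each meets A ∖ {3}, so x IS a limit point.
  x = 4: opens ∋ x are {2, 4}, {1, 2, 4}, {0, 2, 3, 4}, {0, 1, 2, 3, 4}; each meets A ∖ {4}, so x IS a limit point.
Collecting: A' = {0, 1, 3, 4}.
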